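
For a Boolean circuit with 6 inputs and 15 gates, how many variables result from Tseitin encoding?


The Tseitin transformation introduces one auxiliary variable per gate.
Total variables = inputs + gates = 6 + 15 = 21.

21


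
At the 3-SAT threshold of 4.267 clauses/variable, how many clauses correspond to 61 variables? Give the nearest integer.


The 3-SAT phase transition occurs at approximately 4.267 clauses per variable.
m = 4.267 * 61 = 260.287.
Rounded to nearest integer: 260.

260


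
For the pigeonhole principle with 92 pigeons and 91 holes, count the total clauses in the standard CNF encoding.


The PHP encoding has two parts:
1) At-least-one-hole clauses: 92 (one per pigeon, each with 91 literals).
2) At-most-one-pigeon-per-hole clauses: 91 holes * C(92,2) = 91 * 4186 = 380926.
Total clauses = 92 + 380926 = 381018.

381018


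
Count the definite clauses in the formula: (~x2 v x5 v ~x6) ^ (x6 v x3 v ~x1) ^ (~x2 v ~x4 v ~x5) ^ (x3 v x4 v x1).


A definite clause has exactly one positive literal.
Clause 1: 1 positive -> definite
Clause 2: 2 positive -> not definite
Clause 3: 0 positive -> not definite
Clause 4: 3 positive -> not definite
Definite clause count = 1.

1


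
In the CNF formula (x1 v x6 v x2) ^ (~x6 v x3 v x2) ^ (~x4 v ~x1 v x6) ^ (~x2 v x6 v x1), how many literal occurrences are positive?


Scan each clause for unnegated literals.
Clause 1: 3 positive; Clause 2: 2 positive; Clause 3: 1 positive; Clause 4: 2 positive.
Total positive literal occurrences = 8.

8


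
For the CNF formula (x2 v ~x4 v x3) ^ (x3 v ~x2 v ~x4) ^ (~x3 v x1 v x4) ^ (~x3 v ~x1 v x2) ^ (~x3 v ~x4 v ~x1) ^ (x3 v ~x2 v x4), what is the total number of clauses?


Each group enclosed in parentheses joined by ^ is one clause.
Counting the conjuncts: 6 clauses.

6


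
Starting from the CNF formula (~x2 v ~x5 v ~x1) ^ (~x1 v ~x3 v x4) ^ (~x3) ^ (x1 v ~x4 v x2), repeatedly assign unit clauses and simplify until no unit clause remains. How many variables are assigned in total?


Unit propagation repeatedly assigns the literal in any unit clause, then simplifies.
Assignments in order: x3 = F.
No further unit clauses remain.
Total variables assigned = 1.

1


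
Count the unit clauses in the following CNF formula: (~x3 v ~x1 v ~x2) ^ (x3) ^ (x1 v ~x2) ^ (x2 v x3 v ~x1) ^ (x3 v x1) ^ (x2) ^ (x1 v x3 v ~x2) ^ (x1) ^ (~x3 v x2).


A unit clause contains exactly one literal.
Unit clauses found: (x3), (x2), (x1).
Count = 3.

3


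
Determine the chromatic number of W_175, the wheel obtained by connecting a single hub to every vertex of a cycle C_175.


W_175 consists of the cycle C_175 together with a hub vertex adjacent to every cycle vertex.
The cycle C_175 needs 3 colors (odd cycle -> 3).
The hub is adjacent to every cycle vertex, so it must receive a new color distinct from all of them.
Chromatic number = 3 + 1 = 4.

4


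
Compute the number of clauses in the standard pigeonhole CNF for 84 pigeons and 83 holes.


The PHP encoding has two parts:
1) At-least-one-hole clauses: 84 (one per pigeon, each with 83 literals).
2) At-most-one-pigeon-per-hole clauses: 83 holes * C(84,2) = 83 * 3486 = 289338.
Total clauses = 84 + 289338 = 289422.

289422


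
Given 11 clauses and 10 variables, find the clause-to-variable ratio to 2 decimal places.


Clause-to-variable ratio = clauses / variables.
11 / 10 = 1.1.

1.1


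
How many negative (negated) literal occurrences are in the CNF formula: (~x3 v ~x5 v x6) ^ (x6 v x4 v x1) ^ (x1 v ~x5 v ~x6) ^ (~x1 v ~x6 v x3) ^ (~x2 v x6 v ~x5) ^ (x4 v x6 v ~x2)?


Scan each clause for negated literals.
Clause 1: 2 negative; Clause 2: 0 negative; Clause 3: 2 negative; Clause 4: 2 negative; Clause 5: 2 negative; Clause 6: 1 negative.
Total negative literal occurrences = 9.

9


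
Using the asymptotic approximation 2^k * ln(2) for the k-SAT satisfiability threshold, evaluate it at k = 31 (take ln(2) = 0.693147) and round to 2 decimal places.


Using the asymptotic formula: threshold ~ 2^k * ln(2).
2^31 = 2147483648.
2147483648 * 0.693147 = 1488521848.16.

1488521848.16


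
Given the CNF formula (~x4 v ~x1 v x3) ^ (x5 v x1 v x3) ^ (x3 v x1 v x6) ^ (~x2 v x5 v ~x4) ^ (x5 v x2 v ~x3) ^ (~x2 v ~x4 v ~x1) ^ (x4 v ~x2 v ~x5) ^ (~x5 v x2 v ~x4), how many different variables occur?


Identify each distinct variable in the formula.
Variables found: x1, x2, x3, x4, x5, x6.
Total distinct variables = 6.

6


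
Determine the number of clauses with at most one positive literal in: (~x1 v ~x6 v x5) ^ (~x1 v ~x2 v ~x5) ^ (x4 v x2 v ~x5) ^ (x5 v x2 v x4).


A Horn clause has at most one positive literal.
Clause 1: 1 positive lit(s) -> Horn
Clause 2: 0 positive lit(s) -> Horn
Clause 3: 2 positive lit(s) -> not Horn
Clause 4: 3 positive lit(s) -> not Horn
Total Horn clauses = 2.

2


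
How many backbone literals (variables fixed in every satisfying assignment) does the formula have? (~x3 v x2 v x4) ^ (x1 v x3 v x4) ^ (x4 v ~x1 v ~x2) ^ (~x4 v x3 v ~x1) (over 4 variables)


Find all satisfying assignments: 8 model(s).
Check which variables have the same value in every model.
No variable is fixed across all models.
Backbone size = 0.

0


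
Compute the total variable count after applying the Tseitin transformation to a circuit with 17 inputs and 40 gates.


The Tseitin transformation introduces one auxiliary variable per gate.
Total variables = inputs + gates = 17 + 40 = 57.

57


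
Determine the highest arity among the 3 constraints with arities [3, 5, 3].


The arities are: 3, 5, 3.
Scan for the maximum value.
Maximum arity = 5.

5


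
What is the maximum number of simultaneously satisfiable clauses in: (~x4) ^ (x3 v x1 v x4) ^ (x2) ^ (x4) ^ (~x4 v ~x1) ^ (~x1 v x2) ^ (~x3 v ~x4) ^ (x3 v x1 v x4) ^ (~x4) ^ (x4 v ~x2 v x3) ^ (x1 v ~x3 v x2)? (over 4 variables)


Enumerate all 16 truth assignments.
For each, count how many of the 11 clauses are satisfied.
The formula is not fully satisfiable, so the maximum is below 11.
Maximum simultaneously satisfiable clauses = 10.

10


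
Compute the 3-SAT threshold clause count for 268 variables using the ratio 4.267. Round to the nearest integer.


The 3-SAT phase transition occurs at approximately 4.267 clauses per variable.
m = 4.267 * 268 = 1143.556.
Rounded to nearest integer: 1144.

1144


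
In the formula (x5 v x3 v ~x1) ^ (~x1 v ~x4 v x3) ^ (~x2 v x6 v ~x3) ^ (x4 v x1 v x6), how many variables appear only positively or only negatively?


A pure literal appears in only one polarity across all clauses.
Pure literals: x2 (negative only), x5 (positive only), x6 (positive only).
Count = 3.

3


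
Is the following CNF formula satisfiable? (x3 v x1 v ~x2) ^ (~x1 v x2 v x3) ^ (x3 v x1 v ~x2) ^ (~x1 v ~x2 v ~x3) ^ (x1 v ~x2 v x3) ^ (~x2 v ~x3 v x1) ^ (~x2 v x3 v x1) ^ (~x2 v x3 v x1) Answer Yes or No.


Check all 8 possible truth assignments.
Number of satisfying assignments found: 4.
The formula is satisfiable.

Yes


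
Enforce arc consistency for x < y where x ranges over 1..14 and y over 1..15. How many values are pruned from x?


For the constraint x < y, x needs a supporting value in y's domain.
x can be at most 14 (one less than y's maximum).
Valid x values from domain: 14 out of 14.
Pruned = 14 - 14 = 0.

0


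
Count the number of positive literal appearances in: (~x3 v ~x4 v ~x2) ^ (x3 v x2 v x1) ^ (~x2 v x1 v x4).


Scan each clause for unnegated literals.
Clause 1: 0 positive; Clause 2: 3 positive; Clause 3: 2 positive.
Total positive literal occurrences = 5.

5


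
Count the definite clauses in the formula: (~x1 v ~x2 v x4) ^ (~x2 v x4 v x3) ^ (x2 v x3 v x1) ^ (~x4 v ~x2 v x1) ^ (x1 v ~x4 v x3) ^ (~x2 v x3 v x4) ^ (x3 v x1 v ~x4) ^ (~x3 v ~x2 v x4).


A definite clause has exactly one positive literal.
Clause 1: 1 positive -> definite
Clause 2: 2 positive -> not definite
Clause 3: 3 positive -> not definite
Clause 4: 1 positive -> definite
Clause 5: 2 positive -> not definite
Clause 6: 2 positive -> not definite
Clause 7: 2 positive -> not definite
Clause 8: 1 positive -> definite
Definite clause count = 3.

3


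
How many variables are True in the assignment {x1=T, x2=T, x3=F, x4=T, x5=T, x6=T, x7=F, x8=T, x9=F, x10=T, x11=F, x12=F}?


The weight is the number of variables assigned True.
True variables: x1, x2, x4, x5, x6, x8, x10.
Weight = 7.

7


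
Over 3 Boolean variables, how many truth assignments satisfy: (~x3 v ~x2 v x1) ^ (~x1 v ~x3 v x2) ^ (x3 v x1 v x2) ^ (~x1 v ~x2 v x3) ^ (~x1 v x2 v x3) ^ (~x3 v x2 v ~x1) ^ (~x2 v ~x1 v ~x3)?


Enumerate all 8 truth assignments over 3 variables.
Test each against every clause.
Satisfying assignments found: 2.

2


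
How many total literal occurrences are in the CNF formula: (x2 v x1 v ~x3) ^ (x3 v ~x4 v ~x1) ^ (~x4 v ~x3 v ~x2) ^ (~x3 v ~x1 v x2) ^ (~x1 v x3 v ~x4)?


Clause lengths: 3, 3, 3, 3, 3.
Sum = 3 + 3 + 3 + 3 + 3 = 15.

15


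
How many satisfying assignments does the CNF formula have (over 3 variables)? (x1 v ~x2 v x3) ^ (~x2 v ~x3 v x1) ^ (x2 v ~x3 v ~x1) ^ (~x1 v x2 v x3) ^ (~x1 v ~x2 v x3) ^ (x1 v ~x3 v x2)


Enumerate all 8 truth assignments over 3 variables.
Test each against every clause.
Satisfying assignments found: 2.

2


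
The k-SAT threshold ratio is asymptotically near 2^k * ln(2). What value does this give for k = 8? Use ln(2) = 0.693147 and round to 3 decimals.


Using the asymptotic formula: threshold ~ 2^k * ln(2).
2^8 = 256.
256 * 0.693147 = 177.446.

177.446


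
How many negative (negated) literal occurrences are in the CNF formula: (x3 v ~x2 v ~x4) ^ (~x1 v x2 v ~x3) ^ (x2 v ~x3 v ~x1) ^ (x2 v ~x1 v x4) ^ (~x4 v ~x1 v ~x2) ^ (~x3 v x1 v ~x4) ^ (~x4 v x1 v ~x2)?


Scan each clause for negated literals.
Clause 1: 2 negative; Clause 2: 2 negative; Clause 3: 2 negative; Clause 4: 1 negative; Clause 5: 3 negative; Clause 6: 2 negative; Clause 7: 2 negative.
Total negative literal occurrences = 14.

14


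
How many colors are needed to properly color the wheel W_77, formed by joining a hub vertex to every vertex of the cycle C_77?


W_77 consists of the cycle C_77 together with a hub vertex adjacent to every cycle vertex.
The cycle C_77 needs 3 colors (odd cycle -> 3).
The hub is adjacent to every cycle vertex, so it must receive a new color distinct from all of them.
Chromatic number = 3 + 1 = 4.

4


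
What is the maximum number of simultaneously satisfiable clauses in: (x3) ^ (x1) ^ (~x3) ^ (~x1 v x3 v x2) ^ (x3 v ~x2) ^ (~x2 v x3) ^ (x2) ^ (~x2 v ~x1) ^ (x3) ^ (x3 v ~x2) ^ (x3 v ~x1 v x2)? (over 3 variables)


Enumerate all 8 truth assignments.
For each, count how many of the 11 clauses are satisfied.
The formula is not fully satisfiable, so the maximum is below 11.
Maximum simultaneously satisfiable clauses = 9.

9


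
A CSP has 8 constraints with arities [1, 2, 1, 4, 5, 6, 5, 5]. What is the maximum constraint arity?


The arities are: 1, 2, 1, 4, 5, 6, 5, 5.
Scan for the maximum value.
Maximum arity = 6.

6


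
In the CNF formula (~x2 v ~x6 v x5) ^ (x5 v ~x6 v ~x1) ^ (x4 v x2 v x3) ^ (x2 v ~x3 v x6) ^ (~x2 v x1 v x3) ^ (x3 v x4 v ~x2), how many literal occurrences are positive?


Scan each clause for unnegated literals.
Clause 1: 1 positive; Clause 2: 1 positive; Clause 3: 3 positive; Clause 4: 2 positive; Clause 5: 2 positive; Clause 6: 2 positive.
Total positive literal occurrences = 11.

11


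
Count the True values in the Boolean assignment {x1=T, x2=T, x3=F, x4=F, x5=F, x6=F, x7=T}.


The weight is the number of variables assigned True.
True variables: x1, x2, x7.
Weight = 3.

3


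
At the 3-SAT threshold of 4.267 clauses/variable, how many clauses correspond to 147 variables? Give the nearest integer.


The 3-SAT phase transition occurs at approximately 4.267 clauses per variable.
m = 4.267 * 147 = 627.249.
Rounded to nearest integer: 627.

627


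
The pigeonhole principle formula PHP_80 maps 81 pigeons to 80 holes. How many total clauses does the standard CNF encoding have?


The PHP encoding has two parts:
1) At-least-one-hole clauses: 81 (one per pigeon, each with 80 literals).
2) At-most-one-pigeon-per-hole clauses: 80 holes * C(81,2) = 80 * 3240 = 259200.
Total clauses = 81 + 259200 = 259281.

259281


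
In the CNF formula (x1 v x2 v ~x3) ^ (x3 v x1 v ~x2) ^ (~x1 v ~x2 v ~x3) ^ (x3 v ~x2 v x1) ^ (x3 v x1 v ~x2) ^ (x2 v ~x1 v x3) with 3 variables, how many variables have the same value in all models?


Find all satisfying assignments: 4 model(s).
Check which variables have the same value in every model.
No variable is fixed across all models.
Backbone size = 0.

0


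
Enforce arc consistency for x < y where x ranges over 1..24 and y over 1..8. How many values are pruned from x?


For the constraint x < y, x needs a supporting value in y's domain.
x can be at most 7 (one less than y's maximum).
Valid x values from domain: 7 out of 24.
Pruned = 24 - 7 = 17.

17


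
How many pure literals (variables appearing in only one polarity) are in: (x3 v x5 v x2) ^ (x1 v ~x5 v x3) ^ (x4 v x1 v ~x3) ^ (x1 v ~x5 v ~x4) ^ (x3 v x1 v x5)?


A pure literal appears in only one polarity across all clauses.
Pure literals: x1 (positive only), x2 (positive only).
Count = 2.

2


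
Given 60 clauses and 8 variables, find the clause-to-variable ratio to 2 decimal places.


Clause-to-variable ratio = clauses / variables.
60 / 8 = 7.5.

7.5


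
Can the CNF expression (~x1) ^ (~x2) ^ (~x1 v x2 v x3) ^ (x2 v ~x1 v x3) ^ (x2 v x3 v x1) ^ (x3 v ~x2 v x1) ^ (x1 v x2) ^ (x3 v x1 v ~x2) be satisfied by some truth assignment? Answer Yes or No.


Check all 8 possible truth assignments.
Number of satisfying assignments found: 0.
The formula is unsatisfiable.

No


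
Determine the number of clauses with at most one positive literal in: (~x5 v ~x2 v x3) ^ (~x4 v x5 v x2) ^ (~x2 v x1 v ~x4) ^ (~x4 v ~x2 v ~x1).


A Horn clause has at most one positive literal.
Clause 1: 1 positive lit(s) -> Horn
Clause 2: 2 positive lit(s) -> not Horn
Clause 3: 1 positive lit(s) -> Horn
Clause 4: 0 positive lit(s) -> Horn
Total Horn clauses = 3.

3


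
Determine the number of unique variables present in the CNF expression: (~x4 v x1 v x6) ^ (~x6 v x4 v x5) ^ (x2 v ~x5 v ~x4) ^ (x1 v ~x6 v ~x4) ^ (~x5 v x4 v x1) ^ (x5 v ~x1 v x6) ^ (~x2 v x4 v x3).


Identify each distinct variable in the formula.
Variables found: x1, x2, x3, x4, x5, x6.
Total distinct variables = 6.

6


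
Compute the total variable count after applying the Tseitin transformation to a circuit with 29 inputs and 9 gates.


The Tseitin transformation introduces one auxiliary variable per gate.
Total variables = inputs + gates = 29 + 9 = 38.

38


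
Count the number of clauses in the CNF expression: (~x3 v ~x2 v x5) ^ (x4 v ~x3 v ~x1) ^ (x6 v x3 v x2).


Each group enclosed in parentheses joined by ^ is one clause.
Counting the conjuncts: 3 clauses.

3


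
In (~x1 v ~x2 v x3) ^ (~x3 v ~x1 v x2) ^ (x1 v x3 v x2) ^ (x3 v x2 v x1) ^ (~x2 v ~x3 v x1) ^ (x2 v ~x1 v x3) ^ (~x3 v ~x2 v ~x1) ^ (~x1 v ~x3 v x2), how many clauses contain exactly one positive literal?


A definite clause has exactly one positive literal.
Clause 1: 1 positive -> definite
Clause 2: 1 positive -> definite
Clause 3: 3 positive -> not definite
Clause 4: 3 positive -> not definite
Clause 5: 1 positive -> definite
Clause 6: 2 positive -> not definite
Clause 7: 0 positive -> not definite
Clause 8: 1 positive -> definite
Definite clause count = 4.

4


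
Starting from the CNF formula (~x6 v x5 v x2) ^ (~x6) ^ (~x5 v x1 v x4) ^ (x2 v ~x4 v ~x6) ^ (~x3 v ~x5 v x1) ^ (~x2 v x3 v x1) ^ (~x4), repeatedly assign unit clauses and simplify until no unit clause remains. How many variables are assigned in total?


Unit propagation repeatedly assigns the literal in any unit clause, then simplifies.
Assignments in order: x6 = F, x4 = F.
No further unit clauses remain.
Total variables assigned = 2.

2


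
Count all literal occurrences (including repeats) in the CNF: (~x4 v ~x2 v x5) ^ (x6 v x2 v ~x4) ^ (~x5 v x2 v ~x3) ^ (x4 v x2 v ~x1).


Clause lengths: 3, 3, 3, 3.
Sum = 3 + 3 + 3 + 3 = 12.

12


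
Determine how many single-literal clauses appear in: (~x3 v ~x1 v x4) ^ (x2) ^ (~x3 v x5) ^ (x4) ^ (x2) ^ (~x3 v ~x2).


A unit clause contains exactly one literal.
Unit clauses found: (x2), (x4), (x2).
Count = 3.

3


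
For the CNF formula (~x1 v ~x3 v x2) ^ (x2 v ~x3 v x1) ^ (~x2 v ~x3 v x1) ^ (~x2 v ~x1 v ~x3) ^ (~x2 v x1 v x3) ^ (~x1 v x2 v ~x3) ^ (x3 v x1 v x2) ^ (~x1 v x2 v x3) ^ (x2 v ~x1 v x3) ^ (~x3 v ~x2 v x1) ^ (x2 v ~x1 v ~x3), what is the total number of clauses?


Each group enclosed in parentheses joined by ^ is one clause.
Counting the conjuncts: 11 clauses.

11


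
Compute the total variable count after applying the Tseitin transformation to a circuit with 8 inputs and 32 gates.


The Tseitin transformation introduces one auxiliary variable per gate.
Total variables = inputs + gates = 8 + 32 = 40.

40


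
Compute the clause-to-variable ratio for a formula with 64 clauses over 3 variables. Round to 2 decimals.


Clause-to-variable ratio = clauses / variables.
64 / 3 = 21.33.

21.33


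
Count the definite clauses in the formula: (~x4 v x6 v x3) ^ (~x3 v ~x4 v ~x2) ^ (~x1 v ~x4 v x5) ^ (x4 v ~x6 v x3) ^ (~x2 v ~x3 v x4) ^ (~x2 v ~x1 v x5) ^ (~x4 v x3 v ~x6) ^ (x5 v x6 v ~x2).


A definite clause has exactly one positive literal.
Clause 1: 2 positive -> not definite
Clause 2: 0 positive -> not definite
Clause 3: 1 positive -> definite
Clause 4: 2 positive -> not definite
Clause 5: 1 positive -> definite
Clause 6: 1 positive -> definite
Clause 7: 1 positive -> definite
Clause 8: 2 positive -> not definite
Definite clause count = 4.

4


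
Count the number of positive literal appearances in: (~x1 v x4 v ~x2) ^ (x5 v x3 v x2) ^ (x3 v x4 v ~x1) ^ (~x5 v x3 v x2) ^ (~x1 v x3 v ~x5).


Scan each clause for unnegated literals.
Clause 1: 1 positive; Clause 2: 3 positive; Clause 3: 2 positive; Clause 4: 2 positive; Clause 5: 1 positive.
Total positive literal occurrences = 9.

9


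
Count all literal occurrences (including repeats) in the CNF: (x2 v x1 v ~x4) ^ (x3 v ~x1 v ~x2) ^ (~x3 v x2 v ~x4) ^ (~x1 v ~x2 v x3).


Clause lengths: 3, 3, 3, 3.
Sum = 3 + 3 + 3 + 3 = 12.

12


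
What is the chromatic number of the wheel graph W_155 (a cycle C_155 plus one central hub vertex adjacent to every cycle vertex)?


W_155 consists of the cycle C_155 together with a hub vertex adjacent to every cycle vertex.
The cycle C_155 needs 3 colors (odd cycle -> 3).
The hub is adjacent to every cycle vertex, so it must receive a new color distinct from all of them.
Chromatic number = 3 + 1 = 4.

4


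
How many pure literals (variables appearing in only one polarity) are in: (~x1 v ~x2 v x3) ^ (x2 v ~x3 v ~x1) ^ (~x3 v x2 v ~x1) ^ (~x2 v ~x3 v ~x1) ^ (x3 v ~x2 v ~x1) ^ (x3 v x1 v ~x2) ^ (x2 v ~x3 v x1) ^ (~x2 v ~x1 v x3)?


A pure literal appears in only one polarity across all clauses.
No pure literals found.
Count = 0.

0


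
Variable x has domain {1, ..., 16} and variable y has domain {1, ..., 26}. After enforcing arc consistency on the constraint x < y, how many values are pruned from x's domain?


For the constraint x < y, x needs a supporting value in y's domain.
x can be at most 25 (one less than y's maximum).
Valid x values from domain: 16 out of 16.
Pruned = 16 - 16 = 0.

0


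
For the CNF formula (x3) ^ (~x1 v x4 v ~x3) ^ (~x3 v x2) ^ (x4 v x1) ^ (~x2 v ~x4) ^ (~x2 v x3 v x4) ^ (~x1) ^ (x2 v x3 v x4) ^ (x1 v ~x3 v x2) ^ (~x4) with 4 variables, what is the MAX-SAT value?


Enumerate all 16 truth assignments.
For each, count how many of the 10 clauses are satisfied.
The formula is not fully satisfiable, so the maximum is below 10.
Maximum simultaneously satisfiable clauses = 9.

9


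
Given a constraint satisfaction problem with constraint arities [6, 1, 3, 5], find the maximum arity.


The arities are: 6, 1, 3, 5.
Scan for the maximum value.
Maximum arity = 6.

6


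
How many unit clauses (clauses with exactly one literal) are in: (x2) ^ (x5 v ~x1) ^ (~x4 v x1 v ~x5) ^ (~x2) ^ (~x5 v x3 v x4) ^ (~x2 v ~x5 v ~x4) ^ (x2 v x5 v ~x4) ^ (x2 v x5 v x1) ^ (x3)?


A unit clause contains exactly one literal.
Unit clauses found: (x2), (~x2), (x3).
Count = 3.

3


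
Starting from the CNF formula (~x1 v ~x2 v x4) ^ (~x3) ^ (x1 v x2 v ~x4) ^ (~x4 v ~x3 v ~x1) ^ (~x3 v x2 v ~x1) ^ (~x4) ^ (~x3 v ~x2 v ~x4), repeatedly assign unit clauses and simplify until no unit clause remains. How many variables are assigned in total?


Unit propagation repeatedly assigns the literal in any unit clause, then simplifies.
Assignments in order: x3 = F, x4 = F.
No further unit clauses remain.
Total variables assigned = 2.

2


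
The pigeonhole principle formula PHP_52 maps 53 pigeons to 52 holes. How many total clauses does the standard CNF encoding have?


The PHP encoding has two parts:
1) At-least-one-hole clauses: 53 (one per pigeon, each with 52 literals).
2) At-most-one-pigeon-per-hole clauses: 52 holes * C(53,2) = 52 * 1378 = 71656.
Total clauses = 53 + 71656 = 71709.

71709


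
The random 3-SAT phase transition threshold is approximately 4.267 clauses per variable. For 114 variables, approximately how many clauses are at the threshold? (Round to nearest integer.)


The 3-SAT phase transition occurs at approximately 4.267 clauses per variable.
m = 4.267 * 114 = 486.438.
Rounded to nearest integer: 486.

486


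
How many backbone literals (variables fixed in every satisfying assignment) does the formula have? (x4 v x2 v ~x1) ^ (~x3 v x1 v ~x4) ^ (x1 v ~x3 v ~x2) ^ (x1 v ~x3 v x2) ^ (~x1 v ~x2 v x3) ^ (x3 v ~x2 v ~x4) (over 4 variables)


Find all satisfying assignments: 7 model(s).
Check which variables have the same value in every model.
No variable is fixed across all models.
Backbone size = 0.

0


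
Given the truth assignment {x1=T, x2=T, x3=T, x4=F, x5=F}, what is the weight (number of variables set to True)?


The weight is the number of variables assigned True.
True variables: x1, x2, x3.
Weight = 3.

3


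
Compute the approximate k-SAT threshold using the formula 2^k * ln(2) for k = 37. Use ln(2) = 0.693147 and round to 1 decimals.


Using the asymptotic formula: threshold ~ 2^k * ln(2).
2^37 = 137438953472.
137438953472 * 0.693147 = 95265398282.3.

95265398282.3


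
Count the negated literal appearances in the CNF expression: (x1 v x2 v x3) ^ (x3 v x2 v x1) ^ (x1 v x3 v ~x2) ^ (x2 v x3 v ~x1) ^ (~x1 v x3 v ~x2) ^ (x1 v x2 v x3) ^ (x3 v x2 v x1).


Scan each clause for negated literals.
Clause 1: 0 negative; Clause 2: 0 negative; Clause 3: 1 negative; Clause 4: 1 negative; Clause 5: 2 negative; Clause 6: 0 negative; Clause 7: 0 negative.
Total negative literal occurrences = 4.

4


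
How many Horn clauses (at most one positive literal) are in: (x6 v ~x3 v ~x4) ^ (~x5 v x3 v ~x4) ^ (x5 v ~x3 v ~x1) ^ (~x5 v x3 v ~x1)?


A Horn clause has at most one positive literal.
Clause 1: 1 positive lit(s) -> Horn
Clause 2: 1 positive lit(s) -> Horn
Clause 3: 1 positive lit(s) -> Horn
Clause 4: 1 positive lit(s) -> Horn
Total Horn clauses = 4.

4


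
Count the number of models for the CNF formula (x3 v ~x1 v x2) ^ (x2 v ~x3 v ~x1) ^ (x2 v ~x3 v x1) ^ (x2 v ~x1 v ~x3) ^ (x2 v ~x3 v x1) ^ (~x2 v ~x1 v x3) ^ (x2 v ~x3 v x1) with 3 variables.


Enumerate all 8 truth assignments over 3 variables.
Test each against every clause.
Satisfying assignments found: 4.

4


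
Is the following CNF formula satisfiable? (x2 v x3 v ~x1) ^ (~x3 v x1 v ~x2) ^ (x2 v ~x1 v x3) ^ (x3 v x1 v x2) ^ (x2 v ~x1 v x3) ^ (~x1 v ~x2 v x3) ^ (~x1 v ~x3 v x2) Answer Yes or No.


Check all 8 possible truth assignments.
Number of satisfying assignments found: 3.
The formula is satisfiable.

Yes


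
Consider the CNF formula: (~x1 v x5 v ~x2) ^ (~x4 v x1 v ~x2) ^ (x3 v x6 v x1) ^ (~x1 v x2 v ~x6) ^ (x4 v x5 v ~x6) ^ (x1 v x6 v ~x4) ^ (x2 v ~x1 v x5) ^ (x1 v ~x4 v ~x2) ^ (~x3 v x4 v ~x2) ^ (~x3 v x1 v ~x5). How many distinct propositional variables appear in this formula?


Identify each distinct variable in the formula.
Variables found: x1, x2, x3, x4, x5, x6.
Total distinct variables = 6.

6


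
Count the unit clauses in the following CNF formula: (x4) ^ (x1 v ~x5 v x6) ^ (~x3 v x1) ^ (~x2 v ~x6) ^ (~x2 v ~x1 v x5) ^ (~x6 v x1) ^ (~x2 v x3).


A unit clause contains exactly one literal.
Unit clauses found: (x4).
Count = 1.

1


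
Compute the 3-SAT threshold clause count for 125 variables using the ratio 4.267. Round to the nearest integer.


The 3-SAT phase transition occurs at approximately 4.267 clauses per variable.
m = 4.267 * 125 = 533.375.
Rounded to nearest integer: 533.

533


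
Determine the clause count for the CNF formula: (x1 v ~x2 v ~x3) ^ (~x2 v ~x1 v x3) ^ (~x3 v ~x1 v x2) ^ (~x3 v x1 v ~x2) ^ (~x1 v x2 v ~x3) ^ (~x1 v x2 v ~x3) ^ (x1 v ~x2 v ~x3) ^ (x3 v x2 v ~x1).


Each group enclosed in parentheses joined by ^ is one clause.
Counting the conjuncts: 8 clauses.

8


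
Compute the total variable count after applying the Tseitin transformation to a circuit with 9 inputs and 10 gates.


The Tseitin transformation introduces one auxiliary variable per gate.
Total variables = inputs + gates = 9 + 10 = 19.

19


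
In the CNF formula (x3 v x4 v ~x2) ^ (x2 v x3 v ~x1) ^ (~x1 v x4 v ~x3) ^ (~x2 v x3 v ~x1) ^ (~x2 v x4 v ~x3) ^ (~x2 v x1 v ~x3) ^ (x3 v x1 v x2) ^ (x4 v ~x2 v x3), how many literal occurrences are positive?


Scan each clause for unnegated literals.
Clause 1: 2 positive; Clause 2: 2 positive; Clause 3: 1 positive; Clause 4: 1 positive; Clause 5: 1 positive; Clause 6: 1 positive; Clause 7: 3 positive; Clause 8: 2 positive.
Total positive literal occurrences = 13.

13


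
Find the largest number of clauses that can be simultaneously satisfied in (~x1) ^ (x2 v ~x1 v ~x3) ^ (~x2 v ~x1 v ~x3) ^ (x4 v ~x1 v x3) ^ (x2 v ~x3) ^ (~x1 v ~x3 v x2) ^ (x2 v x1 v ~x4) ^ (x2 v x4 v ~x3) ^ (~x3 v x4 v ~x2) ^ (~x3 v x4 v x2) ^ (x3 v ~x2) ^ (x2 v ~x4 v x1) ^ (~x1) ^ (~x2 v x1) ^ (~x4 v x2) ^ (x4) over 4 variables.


Enumerate all 16 truth assignments.
For each, count how many of the 16 clauses are satisfied.
The formula is not fully satisfiable, so the maximum is below 16.
Maximum simultaneously satisfiable clauses = 15.

15


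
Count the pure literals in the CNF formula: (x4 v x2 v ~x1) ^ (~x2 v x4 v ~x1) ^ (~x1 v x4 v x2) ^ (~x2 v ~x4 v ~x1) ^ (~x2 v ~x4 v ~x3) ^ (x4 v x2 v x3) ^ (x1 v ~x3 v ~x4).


A pure literal appears in only one polarity across all clauses.
No pure literals found.
Count = 0.

0


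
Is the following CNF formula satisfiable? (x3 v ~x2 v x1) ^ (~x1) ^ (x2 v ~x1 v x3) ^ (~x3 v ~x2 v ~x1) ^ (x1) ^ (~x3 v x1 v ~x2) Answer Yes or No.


Check all 8 possible truth assignments.
Number of satisfying assignments found: 0.
The formula is unsatisfiable.

No


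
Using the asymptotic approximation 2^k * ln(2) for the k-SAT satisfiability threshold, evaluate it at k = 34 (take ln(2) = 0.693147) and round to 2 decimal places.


Using the asymptotic formula: threshold ~ 2^k * ln(2).
2^34 = 17179869184.
17179869184 * 0.693147 = 11908174785.28.

11908174785.28


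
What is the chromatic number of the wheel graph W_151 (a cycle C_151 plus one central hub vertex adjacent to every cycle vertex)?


W_151 consists of the cycle C_151 together with a hub vertex adjacent to every cycle vertex.
The cycle C_151 needs 3 colors (odd cycle -> 3).
The hub is adjacent to every cycle vertex, so it must receive a new color distinct from all of them.
Chromatic number = 3 + 1 = 4.

4


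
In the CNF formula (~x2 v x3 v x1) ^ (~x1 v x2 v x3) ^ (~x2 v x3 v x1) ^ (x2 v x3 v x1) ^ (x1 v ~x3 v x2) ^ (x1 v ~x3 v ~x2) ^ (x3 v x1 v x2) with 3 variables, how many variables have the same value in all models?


Find all satisfying assignments: 3 model(s).
Check which variables have the same value in every model.
Fixed variables: x1=T.
Backbone size = 1.

1


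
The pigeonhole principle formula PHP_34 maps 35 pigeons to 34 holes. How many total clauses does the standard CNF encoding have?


The PHP encoding has two parts:
1) At-least-one-hole clauses: 35 (one per pigeon, each with 34 literals).
2) At-most-one-pigeon-per-hole clauses: 34 holes * C(35,2) = 34 * 595 = 20230.
Total clauses = 35 + 20230 = 20265.

20265


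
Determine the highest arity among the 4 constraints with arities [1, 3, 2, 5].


The arities are: 1, 3, 2, 5.
Scan for the maximum value.
Maximum arity = 5.

5


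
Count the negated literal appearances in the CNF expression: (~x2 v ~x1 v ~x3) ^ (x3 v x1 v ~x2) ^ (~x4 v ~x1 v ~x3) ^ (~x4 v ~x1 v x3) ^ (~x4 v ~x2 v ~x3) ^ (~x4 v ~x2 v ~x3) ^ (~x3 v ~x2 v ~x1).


Scan each clause for negated literals.
Clause 1: 3 negative; Clause 2: 1 negative; Clause 3: 3 negative; Clause 4: 2 negative; Clause 5: 3 negative; Clause 6: 3 negative; Clause 7: 3 negative.
Total negative literal occurrences = 18.

18


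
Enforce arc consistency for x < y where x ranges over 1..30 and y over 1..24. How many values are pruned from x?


For the constraint x < y, x needs a supporting value in y's domain.
x can be at most 23 (one less than y's maximum).
Valid x values from domain: 23 out of 30.
Pruned = 30 - 23 = 7.

7


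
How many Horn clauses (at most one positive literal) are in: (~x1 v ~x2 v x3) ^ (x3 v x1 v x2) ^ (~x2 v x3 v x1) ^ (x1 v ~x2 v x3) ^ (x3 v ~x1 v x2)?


A Horn clause has at most one positive literal.
Clause 1: 1 positive lit(s) -> Horn
Clause 2: 3 positive lit(s) -> not Horn
Clause 3: 2 positive lit(s) -> not Horn
Clause 4: 2 positive lit(s) -> not Horn
Clause 5: 2 positive lit(s) -> not Horn
Total Horn clauses = 1.

1


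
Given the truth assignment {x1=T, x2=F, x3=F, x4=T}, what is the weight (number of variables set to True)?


The weight is the number of variables assigned True.
True variables: x1, x4.
Weight = 2.

2


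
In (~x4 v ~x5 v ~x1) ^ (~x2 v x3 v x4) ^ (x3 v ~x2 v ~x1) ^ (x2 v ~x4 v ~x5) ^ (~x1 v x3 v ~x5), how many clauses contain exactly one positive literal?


A definite clause has exactly one positive literal.
Clause 1: 0 positive -> not definite
Clause 2: 2 positive -> not definite
Clause 3: 1 positive -> definite
Clause 4: 1 positive -> definite
Clause 5: 1 positive -> definite
Definite clause count = 3.

3


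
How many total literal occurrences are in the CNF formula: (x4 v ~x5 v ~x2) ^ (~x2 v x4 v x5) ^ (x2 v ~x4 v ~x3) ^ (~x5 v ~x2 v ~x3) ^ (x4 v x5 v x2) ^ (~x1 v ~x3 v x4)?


Clause lengths: 3, 3, 3, 3, 3, 3.
Sum = 3 + 3 + 3 + 3 + 3 + 3 = 18.

18


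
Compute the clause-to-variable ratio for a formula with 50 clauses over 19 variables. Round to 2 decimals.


Clause-to-variable ratio = clauses / variables.
50 / 19 = 2.63.

2.63


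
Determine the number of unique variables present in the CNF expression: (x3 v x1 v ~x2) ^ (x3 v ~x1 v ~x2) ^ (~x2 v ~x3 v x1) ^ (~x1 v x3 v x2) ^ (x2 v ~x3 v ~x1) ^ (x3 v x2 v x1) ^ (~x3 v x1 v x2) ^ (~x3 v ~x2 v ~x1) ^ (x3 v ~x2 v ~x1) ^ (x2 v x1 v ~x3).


Identify each distinct variable in the formula.
Variables found: x1, x2, x3.
Total distinct variables = 3.

3


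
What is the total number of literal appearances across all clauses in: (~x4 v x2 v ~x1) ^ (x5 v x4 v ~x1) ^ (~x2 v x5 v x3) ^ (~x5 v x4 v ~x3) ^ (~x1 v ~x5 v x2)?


Clause lengths: 3, 3, 3, 3, 3.
Sum = 3 + 3 + 3 + 3 + 3 = 15.

15


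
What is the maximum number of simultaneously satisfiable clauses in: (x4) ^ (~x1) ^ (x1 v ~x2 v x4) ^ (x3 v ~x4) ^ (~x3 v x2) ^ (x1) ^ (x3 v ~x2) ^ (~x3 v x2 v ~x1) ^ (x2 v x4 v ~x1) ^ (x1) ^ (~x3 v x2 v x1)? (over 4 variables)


Enumerate all 16 truth assignments.
For each, count how many of the 11 clauses are satisfied.
The formula is not fully satisfiable, so the maximum is below 11.
Maximum simultaneously satisfiable clauses = 10.

10


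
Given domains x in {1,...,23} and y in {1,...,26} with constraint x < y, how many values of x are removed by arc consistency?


For the constraint x < y, x needs a supporting value in y's domain.
x can be at most 25 (one less than y's maximum).
Valid x values from domain: 23 out of 23.
Pruned = 23 - 23 = 0.

0


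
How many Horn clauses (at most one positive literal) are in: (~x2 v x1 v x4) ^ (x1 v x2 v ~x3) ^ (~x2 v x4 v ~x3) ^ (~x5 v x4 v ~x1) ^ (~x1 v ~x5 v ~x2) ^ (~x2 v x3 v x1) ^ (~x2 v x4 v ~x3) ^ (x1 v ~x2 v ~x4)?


A Horn clause has at most one positive literal.
Clause 1: 2 positive lit(s) -> not Horn
Clause 2: 2 positive lit(s) -> not Horn
Clause 3: 1 positive lit(s) -> Horn
Clause 4: 1 positive lit(s) -> Horn
Clause 5: 0 positive lit(s) -> Horn
Clause 6: 2 positive lit(s) -> not Horn
Clause 7: 1 positive lit(s) -> Horn
Clause 8: 1 positive lit(s) -> Horn
Total Horn clauses = 5.

5


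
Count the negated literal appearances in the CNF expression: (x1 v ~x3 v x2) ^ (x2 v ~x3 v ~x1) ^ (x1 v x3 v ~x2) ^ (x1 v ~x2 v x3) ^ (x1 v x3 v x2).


Scan each clause for negated literals.
Clause 1: 1 negative; Clause 2: 2 negative; Clause 3: 1 negative; Clause 4: 1 negative; Clause 5: 0 negative.
Total negative literal occurrences = 5.

5


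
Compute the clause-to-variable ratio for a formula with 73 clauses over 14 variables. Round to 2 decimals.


Clause-to-variable ratio = clauses / variables.
73 / 14 = 5.21.

5.21


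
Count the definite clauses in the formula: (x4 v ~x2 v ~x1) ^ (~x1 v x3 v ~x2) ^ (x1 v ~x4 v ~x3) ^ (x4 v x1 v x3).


A definite clause has exactly one positive literal.
Clause 1: 1 positive -> definite
Clause 2: 1 positive -> definite
Clause 3: 1 positive -> definite
Clause 4: 3 positive -> not definite
Definite clause count = 3.

3


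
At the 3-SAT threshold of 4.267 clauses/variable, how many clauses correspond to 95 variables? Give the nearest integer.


The 3-SAT phase transition occurs at approximately 4.267 clauses per variable.
m = 4.267 * 95 = 405.365.
Rounded to nearest integer: 405.

405


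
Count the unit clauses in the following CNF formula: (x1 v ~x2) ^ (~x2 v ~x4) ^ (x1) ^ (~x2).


A unit clause contains exactly one literal.
Unit clauses found: (x1), (~x2).
Count = 2.

2


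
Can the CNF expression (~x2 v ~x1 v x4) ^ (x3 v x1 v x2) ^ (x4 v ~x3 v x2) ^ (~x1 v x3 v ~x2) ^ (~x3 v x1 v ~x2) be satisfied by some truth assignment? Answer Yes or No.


Check all 16 possible truth assignments.
Number of satisfying assignments found: 7.
The formula is satisfiable.

Yes


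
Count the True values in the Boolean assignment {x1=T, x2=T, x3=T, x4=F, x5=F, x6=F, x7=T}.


The weight is the number of variables assigned True.
True variables: x1, x2, x3, x7.
Weight = 4.

4


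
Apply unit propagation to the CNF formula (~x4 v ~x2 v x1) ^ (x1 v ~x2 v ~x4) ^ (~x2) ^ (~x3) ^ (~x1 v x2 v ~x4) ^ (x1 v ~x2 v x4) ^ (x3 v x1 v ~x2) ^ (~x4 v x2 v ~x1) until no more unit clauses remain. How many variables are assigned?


Unit propagation repeatedly assigns the literal in any unit clause, then simplifies.
Assignments in order: x2 = F, x3 = F.
No further unit clauses remain.
Total variables assigned = 2.

2


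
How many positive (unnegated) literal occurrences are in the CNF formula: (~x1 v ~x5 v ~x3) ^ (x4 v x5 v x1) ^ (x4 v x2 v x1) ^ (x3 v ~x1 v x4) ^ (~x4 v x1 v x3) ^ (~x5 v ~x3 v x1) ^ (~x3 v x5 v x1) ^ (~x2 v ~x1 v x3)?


Scan each clause for unnegated literals.
Clause 1: 0 positive; Clause 2: 3 positive; Clause 3: 3 positive; Clause 4: 2 positive; Clause 5: 2 positive; Clause 6: 1 positive; Clause 7: 2 positive; Clause 8: 1 positive.
Total positive literal occurrences = 14.

14


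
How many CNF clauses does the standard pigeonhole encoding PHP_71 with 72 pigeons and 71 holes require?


The PHP encoding has two parts:
1) At-least-one-hole clauses: 72 (one per pigeon, each with 71 literals).
2) At-most-one-pigeon-per-hole clauses: 71 holes * C(72,2) = 71 * 2556 = 181476.
Total clauses = 72 + 181476 = 181548.

181548


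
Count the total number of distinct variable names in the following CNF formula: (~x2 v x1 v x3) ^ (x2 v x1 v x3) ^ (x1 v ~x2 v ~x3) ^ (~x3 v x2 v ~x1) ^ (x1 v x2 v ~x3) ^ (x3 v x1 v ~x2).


Identify each distinct variable in the formula.
Variables found: x1, x2, x3.
Total distinct variables = 3.

3


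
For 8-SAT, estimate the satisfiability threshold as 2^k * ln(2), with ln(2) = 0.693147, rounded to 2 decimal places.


Using the asymptotic formula: threshold ~ 2^k * ln(2).
2^8 = 256.
256 * 0.693147 = 177.45.

177.45


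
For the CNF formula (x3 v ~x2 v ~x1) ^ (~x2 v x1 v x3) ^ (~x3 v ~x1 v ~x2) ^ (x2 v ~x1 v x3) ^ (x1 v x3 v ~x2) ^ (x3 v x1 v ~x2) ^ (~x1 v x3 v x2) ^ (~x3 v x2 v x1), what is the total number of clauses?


Each group enclosed in parentheses joined by ^ is one clause.
Counting the conjuncts: 8 clauses.

8


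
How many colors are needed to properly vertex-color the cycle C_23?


An odd cycle cannot be 2-colored: alternating two colors around the cycle returns to the start with a conflict.
Since 23 is odd, three colors are required (and three suffice).
Chromatic number = 3.

3


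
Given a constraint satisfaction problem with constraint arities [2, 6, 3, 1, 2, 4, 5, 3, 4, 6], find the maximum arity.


The arities are: 2, 6, 3, 1, 2, 4, 5, 3, 4, 6.
Scan for the maximum value.
Maximum arity = 6.

6


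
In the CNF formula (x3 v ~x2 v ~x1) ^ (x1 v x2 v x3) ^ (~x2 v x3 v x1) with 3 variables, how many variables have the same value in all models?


Find all satisfying assignments: 5 model(s).
Check which variables have the same value in every model.
No variable is fixed across all models.
Backbone size = 0.

0


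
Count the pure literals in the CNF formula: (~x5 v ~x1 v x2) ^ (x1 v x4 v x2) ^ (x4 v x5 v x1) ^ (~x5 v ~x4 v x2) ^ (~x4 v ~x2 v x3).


A pure literal appears in only one polarity across all clauses.
Pure literals: x3 (positive only).
Count = 1.

1


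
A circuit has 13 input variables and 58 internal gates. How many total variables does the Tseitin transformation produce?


The Tseitin transformation introduces one auxiliary variable per gate.
Total variables = inputs + gates = 13 + 58 = 71.

71


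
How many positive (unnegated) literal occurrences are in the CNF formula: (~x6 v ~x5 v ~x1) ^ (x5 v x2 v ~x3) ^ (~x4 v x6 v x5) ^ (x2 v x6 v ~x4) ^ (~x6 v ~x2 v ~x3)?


Scan each clause for unnegated literals.
Clause 1: 0 positive; Clause 2: 2 positive; Clause 3: 2 positive; Clause 4: 2 positive; Clause 5: 0 positive.
Total positive literal occurrences = 6.

6


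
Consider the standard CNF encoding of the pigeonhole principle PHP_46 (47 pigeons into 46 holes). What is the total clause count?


The PHP encoding has two parts:
1) At-least-one-hole clauses: 47 (one per pigeon, each with 46 literals).
2) At-most-one-pigeon-per-hole clauses: 46 holes * C(47,2) = 46 * 1081 = 49726.
Total clauses = 47 + 49726 = 49773.

49773


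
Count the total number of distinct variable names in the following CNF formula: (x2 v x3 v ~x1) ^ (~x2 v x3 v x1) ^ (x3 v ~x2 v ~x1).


Identify each distinct variable in the formula.
Variables found: x1, x2, x3.
Total distinct variables = 3.

3


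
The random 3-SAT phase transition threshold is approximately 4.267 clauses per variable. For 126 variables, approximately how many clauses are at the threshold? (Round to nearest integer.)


The 3-SAT phase transition occurs at approximately 4.267 clauses per variable.
m = 4.267 * 126 = 537.642.
Rounded to nearest integer: 538.

538


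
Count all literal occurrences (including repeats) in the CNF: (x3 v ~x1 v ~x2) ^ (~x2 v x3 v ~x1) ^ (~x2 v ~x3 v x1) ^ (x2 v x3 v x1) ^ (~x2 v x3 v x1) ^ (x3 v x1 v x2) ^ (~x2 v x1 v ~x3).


Clause lengths: 3, 3, 3, 3, 3, 3, 3.
Sum = 3 + 3 + 3 + 3 + 3 + 3 + 3 = 21.

21


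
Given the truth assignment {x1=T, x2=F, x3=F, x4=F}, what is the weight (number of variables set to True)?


The weight is the number of variables assigned True.
True variables: x1.
Weight = 1.

1
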